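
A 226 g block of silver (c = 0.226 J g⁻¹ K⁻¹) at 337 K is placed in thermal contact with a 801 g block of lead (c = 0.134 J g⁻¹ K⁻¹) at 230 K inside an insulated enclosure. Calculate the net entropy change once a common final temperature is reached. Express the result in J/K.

Energy balance: T_f = (m₁c₁T₁ + m₂c₂T₂)/(m₁c₁ + m₂c₂) = 264.5 K.
ΔS₁ = m₁c₁ ln(T_f/T₁) = 51.076 × ln(264.5/337) = -12.37 J/K.
ΔS₂ = m₂c₂ ln(T_f/T₂) = 107.334 × ln(264.5/230) = 15 J/K.
ΔS_total = -12.37 + 15 = 2.63 J/K.

ΔS_total = 2.63 J/K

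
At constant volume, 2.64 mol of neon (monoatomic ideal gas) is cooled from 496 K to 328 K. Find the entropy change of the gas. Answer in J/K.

ΔS = -13.6 J/K

At constant volume, ΔS = nC_V ln(T₂/T₁) with C_V = 3R/2 = 12.47 J mol⁻¹ K⁻¹.
ΔS = 2.64 × 12.47 × ln(328/496) = -13.6 J/K.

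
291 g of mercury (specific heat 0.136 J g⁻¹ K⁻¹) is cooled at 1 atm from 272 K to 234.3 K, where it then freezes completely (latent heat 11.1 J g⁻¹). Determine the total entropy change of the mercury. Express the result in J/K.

Cooling step: ΔS₁ = m c ln(T_tr/T_i) = 291 × 0.136 × ln(234.3/272) = -5.905 J/K.
Phase change: ΔS₂ = −mL/T_tr = −291 × 11.1 / 234.3 = -13.79 J/K.
ΔS_total = (-5.905) + (-13.79) = -19.7 J/K.

ΔS = -19.7 J/K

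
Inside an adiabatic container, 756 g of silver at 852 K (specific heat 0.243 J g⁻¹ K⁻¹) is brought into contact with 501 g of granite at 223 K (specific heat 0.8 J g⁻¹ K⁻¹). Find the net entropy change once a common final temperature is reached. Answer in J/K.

ΔS_total = 125 J/K

Energy balance: T_f = (m₁c₁T₁ + m₂c₂T₂)/(m₁c₁ + m₂c₂) = 420.69 K.
ΔS₁ = m₁c₁ ln(T_f/T₁) = 183.708 × ln(420.69/852) = -129.6 J/K.
ΔS₂ = m₂c₂ ln(T_f/T₂) = 400.8 × ln(420.69/223) = 254.4 J/K.
ΔS_total = -129.6 + 254.4 = 125 J/K.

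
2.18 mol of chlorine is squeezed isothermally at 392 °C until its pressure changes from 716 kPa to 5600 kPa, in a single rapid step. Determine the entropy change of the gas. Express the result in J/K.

ΔS_gas = -37.3 J/K

Entropy is a state function, so ΔS_gas depends only on the end states.
For an isothermal ideal gas ΔS_gas = nR ln(P₁/P₂) = 2.18 × 8.314 × ln(716/5600) = -37.3 J/K.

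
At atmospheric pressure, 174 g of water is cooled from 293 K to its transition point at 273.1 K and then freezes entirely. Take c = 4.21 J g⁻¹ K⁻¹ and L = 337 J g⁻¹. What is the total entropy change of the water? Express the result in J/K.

Cooling step: ΔS₁ = m c ln(T_tr/T_i) = 174 × 4.21 × ln(273.1/293) = -51.52 J/K.
Phase change: ΔS₂ = −mL/T_tr = −174 × 337 / 273.1 = -214.7 J/K.
ΔS_total = (-51.52) + (-214.7) = -266 J/K.

ΔS = -266 J/K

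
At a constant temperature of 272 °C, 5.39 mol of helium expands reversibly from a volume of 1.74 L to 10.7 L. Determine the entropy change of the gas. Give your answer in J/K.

ΔS_gas = 81.4 J/K

For an isothermal ideal gas ΔS_gas = nR ln(V₂/V₁) = 5.39 × 8.314 × ln(10.7/1.74) = 81.4 J/K.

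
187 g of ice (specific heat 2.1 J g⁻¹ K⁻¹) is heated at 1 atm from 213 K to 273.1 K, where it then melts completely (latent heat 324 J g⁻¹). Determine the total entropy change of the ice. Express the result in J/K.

ΔS = 319 J/K

Warming step: ΔS₁ = m c ln(T_tr/T_i) = 187 × 2.1 × ln(273.1/213) = 97.604 J/K.
Phase change: ΔS₂ = +mL/T_tr = 187 × 324 / 273.1 = 221.85 J/K.
ΔS_total = (97.604) + (221.85) = 319 J/K.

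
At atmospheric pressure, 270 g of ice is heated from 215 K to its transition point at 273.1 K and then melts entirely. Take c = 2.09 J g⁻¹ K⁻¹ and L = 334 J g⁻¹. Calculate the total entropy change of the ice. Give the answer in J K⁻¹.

ΔS = 465 J/K

Warming step: ΔS₁ = m c ln(T_tr/T_i) = 270 × 2.09 × ln(273.1/215) = 135 J/K.
Phase change: ΔS₂ = +mL/T_tr = 270 × 334 / 273.1 = 330.2 J/K.
ΔS_total = (135) + (330.2) = 465 J/K.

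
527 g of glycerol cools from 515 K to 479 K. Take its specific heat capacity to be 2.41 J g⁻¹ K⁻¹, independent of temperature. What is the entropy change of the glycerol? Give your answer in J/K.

ΔS = -92 J/K

ΔS = ∫dQ_rev/T = m c ln(T₂/T₁) = 527 × 2.41 × ln(479/515) = -92 J/K.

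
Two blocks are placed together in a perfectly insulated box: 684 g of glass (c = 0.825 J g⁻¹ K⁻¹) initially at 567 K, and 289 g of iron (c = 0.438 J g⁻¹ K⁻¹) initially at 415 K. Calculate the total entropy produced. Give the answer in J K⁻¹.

ΔS_total = 4.71 J/K

Energy balance: T_f = (m₁c₁T₁ + m₂c₂T₂)/(m₁c₁ + m₂c₂) = 539.15 K.
ΔS₁ = m₁c₁ ln(T_f/T₁) = 564.3 × ln(539.15/567) = -28.42 J/K.
ΔS₂ = m₂c₂ ln(T_f/T₂) = 126.582 × ln(539.15/415) = 33.13 J/K.
ΔS_total = -28.42 + 33.13 = 4.71 J/K.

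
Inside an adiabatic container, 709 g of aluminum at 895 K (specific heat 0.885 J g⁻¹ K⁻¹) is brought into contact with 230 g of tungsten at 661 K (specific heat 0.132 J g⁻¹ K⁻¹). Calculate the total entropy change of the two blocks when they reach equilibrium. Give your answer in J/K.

ΔS_total = 1.22 J/K

Energy balance: T_f = (m₁c₁T₁ + m₂c₂T₂)/(m₁c₁ + m₂c₂) = 884.2 K.
ΔS₁ = m₁c₁ ln(T_f/T₁) = 627.465 × ln(884.2/895) = -7.617 J/K.
ΔS₂ = m₂c₂ ln(T_f/T₂) = 30.36 × ln(884.2/661) = 8.833 J/K.
ΔS_total = -7.617 + 8.833 = 1.22 J/K.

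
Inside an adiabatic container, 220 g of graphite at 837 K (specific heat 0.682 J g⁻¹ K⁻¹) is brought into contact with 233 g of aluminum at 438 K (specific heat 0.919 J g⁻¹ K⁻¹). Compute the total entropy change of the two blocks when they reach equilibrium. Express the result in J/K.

ΔS_total = 18.9 J/K

Energy balance: T_f = (m₁c₁T₁ + m₂c₂T₂)/(m₁c₁ + m₂c₂) = 602.39 K.
ΔS₁ = m₁c₁ ln(T_f/T₁) = 150.04 × ln(602.39/837) = -49.35 J/K.
ΔS₂ = m₂c₂ ln(T_f/T₂) = 214.127 × ln(602.39/438) = 68.24 J/K.
ΔS_total = -49.35 + 68.24 = 18.9 J/K.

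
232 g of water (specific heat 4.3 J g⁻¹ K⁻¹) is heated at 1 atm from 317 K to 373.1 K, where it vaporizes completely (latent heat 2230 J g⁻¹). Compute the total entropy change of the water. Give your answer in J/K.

ΔS = 1550 J/K

Warming step: ΔS₁ = m c ln(T_tr/T_i) = 232 × 4.3 × ln(373.1/317) = 162.6 J/K.
Phase change: ΔS₂ = +mL/T_tr = 232 × 2230 / 373.1 = 1387 J/K.
ΔS_total = (162.6) + (1387) = 1550 J/K.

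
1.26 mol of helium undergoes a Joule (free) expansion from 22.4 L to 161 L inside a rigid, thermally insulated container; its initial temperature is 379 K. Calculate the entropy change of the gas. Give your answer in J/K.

No heat is exchanged and no work is done, so the ideal-gas temperature stays constant.
Entropy is a state function; using a reversible isothermal path, ΔS_gas = nR ln(V₂/V₁) = 1.26 × 8.314 × ln(161/22.4) = 20.7 J/K.

ΔS_gas = 20.7 J/K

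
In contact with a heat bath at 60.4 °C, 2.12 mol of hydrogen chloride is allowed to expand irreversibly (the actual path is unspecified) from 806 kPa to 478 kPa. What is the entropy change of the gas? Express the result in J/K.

Entropy is a state function, so ΔS_gas depends only on the end states.
For an isothermal ideal gas ΔS_gas = nR ln(P₁/P₂) = 2.12 × 8.314 × ln(806/478) = 9.21 J/K.

ΔS_gas = 9.21 J/K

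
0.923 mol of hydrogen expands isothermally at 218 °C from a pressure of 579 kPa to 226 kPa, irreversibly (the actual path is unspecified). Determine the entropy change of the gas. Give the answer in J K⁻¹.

ΔS_gas = 7.22 J/K

Entropy is a state function, so ΔS_gas depends only on the end states.
For an isothermal ideal gas ΔS_gas = nR ln(P₁/P₂) = 0.923 × 8.314 × ln(579/226) = 7.22 J/K.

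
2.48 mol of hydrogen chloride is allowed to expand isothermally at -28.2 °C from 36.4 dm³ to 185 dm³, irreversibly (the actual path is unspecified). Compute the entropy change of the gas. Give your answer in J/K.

ΔS_gas = 33.5 J/K

Entropy is a state function, so ΔS_gas depends only on the end states.
For an isothermal ideal gas ΔS_gas = nR ln(V₂/V₁) = 2.48 × 8.314 × ln(185/36.4) = 33.5 J/K.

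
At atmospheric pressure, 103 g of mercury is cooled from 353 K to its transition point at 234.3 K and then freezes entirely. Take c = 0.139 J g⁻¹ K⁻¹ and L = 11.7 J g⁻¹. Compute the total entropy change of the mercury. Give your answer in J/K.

ΔS = -11 J/K

Cooling step: ΔS₁ = m c ln(T_tr/T_i) = 103 × 0.139 × ln(234.3/353) = -5.868 J/K.
Phase change: ΔS₂ = −mL/T_tr = −103 × 11.7 / 234.3 = -5.143 J/K.
ΔS_total = (-5.868) + (-5.143) = -11 J/K.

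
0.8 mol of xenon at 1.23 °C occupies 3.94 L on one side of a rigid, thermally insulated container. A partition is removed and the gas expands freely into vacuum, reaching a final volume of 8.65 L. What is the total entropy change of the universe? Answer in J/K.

ΔS_universe = 5.23 J/K

No heat is exchanged and no work is done, so the ideal-gas temperature stays constant.
Entropy is a state function; using a reversible isothermal path, ΔS_gas = nR ln(V₂/V₁) = 0.8 × 8.314 × ln(8.65/3.94) = 5.23 J/K.
The insulated surroundings exchange no heat, so ΔS_surr = 0 and ΔS_universe = ΔS_gas.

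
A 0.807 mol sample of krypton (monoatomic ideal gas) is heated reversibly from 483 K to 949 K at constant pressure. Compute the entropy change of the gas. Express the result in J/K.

At constant pressure, ΔS = nC_p ln(T₂/T₁) with C_p = 5R/2 = 20.79 J mol⁻¹ K⁻¹.
ΔS = 0.807 × 20.79 × ln(949/483) = 11.3 J/K.

ΔS = 11.3 J/K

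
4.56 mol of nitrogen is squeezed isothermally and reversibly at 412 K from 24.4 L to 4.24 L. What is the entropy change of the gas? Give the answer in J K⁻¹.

For an isothermal ideal gas ΔS_gas = nR ln(V₂/V₁) = 4.56 × 8.314 × ln(4.24/24.4) = -66.3 J/K.

ΔS_gas = -66.3 J/K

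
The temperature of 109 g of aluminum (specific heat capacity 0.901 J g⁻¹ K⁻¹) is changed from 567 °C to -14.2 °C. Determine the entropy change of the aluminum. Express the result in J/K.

In kelvin: T₁ = 840.15 K, T₂ = 258.95 K. ΔS = ∫dQ_rev/T = m c ln(T₂/T₁) = 109 × 0.901 × ln(258.95/840.15) = -116 J/K.

ΔS = -116 J/K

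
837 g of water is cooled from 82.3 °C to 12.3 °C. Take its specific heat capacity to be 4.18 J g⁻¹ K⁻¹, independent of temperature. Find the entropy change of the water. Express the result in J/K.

ΔS = -767 J/K

In kelvin: T₁ = 355.45 K, T₂ = 285.45 K. ΔS = ∫dQ_rev/T = m c ln(T₂/T₁) = 837 × 4.18 × ln(285.45/355.45) = -767 J/K.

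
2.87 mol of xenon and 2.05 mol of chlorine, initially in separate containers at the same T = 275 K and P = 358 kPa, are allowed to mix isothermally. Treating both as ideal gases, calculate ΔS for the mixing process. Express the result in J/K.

Mole fractions: x_A = 2.87/4.92 = 0.583, x_B = 0.417.
ΔS_mix = −R(n_A ln x_A + n_B ln x_B) = −8.314 × (2.87 ln 0.583 + 2.05 ln 0.417) = 27.8 J/K.

ΔS_mix = 27.8 J/K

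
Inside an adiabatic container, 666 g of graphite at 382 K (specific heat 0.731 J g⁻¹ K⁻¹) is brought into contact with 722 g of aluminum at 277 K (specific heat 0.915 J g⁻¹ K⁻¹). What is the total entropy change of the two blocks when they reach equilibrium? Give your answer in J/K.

ΔS_total = 14.7 J/K

Energy balance: T_f = (m₁c₁T₁ + m₂c₂T₂)/(m₁c₁ + m₂c₂) = 321.55 K.
ΔS₁ = m₁c₁ ln(T_f/T₁) = 486.846 × ln(321.55/382) = -83.869 J/K.
ΔS₂ = m₂c₂ ln(T_f/T₂) = 660.63 × ln(321.55/277) = 98.521 J/K.
ΔS_total = -83.869 + 98.521 = 14.7 J/K.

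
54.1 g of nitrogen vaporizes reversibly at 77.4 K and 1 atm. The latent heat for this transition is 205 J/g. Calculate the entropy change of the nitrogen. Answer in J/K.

Heat absorbed by the substance: Q = mL = 54.1 × 205 = 11090.5 J.
At constant T, ΔS = Q_rev/T = 11090.5 / 77.4 = 143 J/K.

ΔS = 143 J/K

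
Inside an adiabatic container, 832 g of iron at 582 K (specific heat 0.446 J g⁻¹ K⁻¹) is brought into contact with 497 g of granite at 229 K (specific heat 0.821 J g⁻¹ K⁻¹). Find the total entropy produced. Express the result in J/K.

ΔS_total = 82.8 J/K

Energy balance: T_f = (m₁c₁T₁ + m₂c₂T₂)/(m₁c₁ + m₂c₂) = 397.13 K.
ΔS₁ = m₁c₁ ln(T_f/T₁) = 371.072 × ln(397.13/582) = -141.8 J/K.
ΔS₂ = m₂c₂ ln(T_f/T₂) = 408.037 × ln(397.13/229) = 224.6 J/K.
ΔS_total = -141.8 + 224.6 = 82.8 J/K.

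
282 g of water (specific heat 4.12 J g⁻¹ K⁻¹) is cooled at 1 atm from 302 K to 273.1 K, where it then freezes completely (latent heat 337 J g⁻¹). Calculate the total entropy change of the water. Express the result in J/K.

ΔS = -465 J/K

Cooling step: ΔS₁ = m c ln(T_tr/T_i) = 282 × 4.12 × ln(273.1/302) = -116.9 J/K.
Phase change: ΔS₂ = −mL/T_tr = −282 × 337 / 273.1 = -348 J/K.
ΔS_total = (-116.9) + (-348) = -465 J/K.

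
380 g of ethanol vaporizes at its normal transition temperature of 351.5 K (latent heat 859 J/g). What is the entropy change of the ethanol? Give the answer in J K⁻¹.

Heat absorbed by the substance: Q = mL = 380 × 859 = 326420 J.
At constant T, ΔS = Q_rev/T = 326420 / 351.5 = 929 J/K.

ΔS = 929 J/K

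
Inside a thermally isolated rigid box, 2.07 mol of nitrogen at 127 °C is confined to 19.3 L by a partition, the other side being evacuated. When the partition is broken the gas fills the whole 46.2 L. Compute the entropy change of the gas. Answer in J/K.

For an ideal gas in free expansion Q = 0 and W = 0, so T is unchanged.
Entropy is a state function; using a reversible isothermal path, ΔS_gas = nR ln(V₂/V₁) = 2.07 × 8.314 × ln(46.2/19.3) = 15 J/K.

ΔS_gas = 15 J/K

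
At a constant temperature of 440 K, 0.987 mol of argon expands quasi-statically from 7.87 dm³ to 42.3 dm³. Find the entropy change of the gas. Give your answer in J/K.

For an isothermal ideal gas ΔS_gas = nR ln(V₂/V₁) = 0.987 × 8.314 × ln(42.3/7.87) = 13.8 J/K.

ΔS_gas = 13.8 J/K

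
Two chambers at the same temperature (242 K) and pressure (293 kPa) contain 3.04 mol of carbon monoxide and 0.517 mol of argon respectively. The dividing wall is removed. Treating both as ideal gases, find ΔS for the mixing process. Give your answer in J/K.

ΔS_mix = 12.3 J/K

Mole fractions: x_A = 3.04/3.56 = 0.855, x_B = 0.145.
ΔS_mix = −R(n_A ln x_A + n_B ln x_B) = −8.314 × (3.04 ln 0.855 + 0.517 ln 0.145) = 12.3 J/K.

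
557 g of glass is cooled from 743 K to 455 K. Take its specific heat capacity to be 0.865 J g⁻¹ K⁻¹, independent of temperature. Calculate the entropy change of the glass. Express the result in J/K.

ΔS = ∫dQ_rev/T = m c ln(T₂/T₁) = 557 × 0.865 × ln(455/743) = -236 J/K.

ΔS = -236 J/K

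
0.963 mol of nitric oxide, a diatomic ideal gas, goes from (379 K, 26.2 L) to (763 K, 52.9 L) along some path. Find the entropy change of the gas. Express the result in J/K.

ΔS = 19.6 J/K

Entropy is a state function: ΔS = nC_V ln(T₂/T₁) + nR ln(V₂/V₁), with C_V = 5R/2 = 20.79 J mol⁻¹ K⁻¹ for a diatomic ideal gas.
ΔS = 0.963 × [20.79 × ln(763/379) + 8.314 × ln(52.9/26.2)] = 19.6 J/K.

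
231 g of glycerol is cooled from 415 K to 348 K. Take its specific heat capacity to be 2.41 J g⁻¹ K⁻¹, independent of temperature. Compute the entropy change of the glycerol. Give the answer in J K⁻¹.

ΔS = ∫dQ_rev/T = m c ln(T₂/T₁) = 231 × 2.41 × ln(348/415) = -98 J/K.

ΔS = -98 J/K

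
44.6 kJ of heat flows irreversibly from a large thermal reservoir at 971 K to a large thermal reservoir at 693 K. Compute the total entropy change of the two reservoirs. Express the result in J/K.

ΔS_hot = −Q/T_H = −44600/971 = -45.93 J/K and ΔS_cold = +Q/T_C = 44600/693 = 64.36 J/K.
ΔS_total = -45.93 + 64.36 = 18.4 J/K, positive as the second law requires.

ΔS_total = 18.4 J/K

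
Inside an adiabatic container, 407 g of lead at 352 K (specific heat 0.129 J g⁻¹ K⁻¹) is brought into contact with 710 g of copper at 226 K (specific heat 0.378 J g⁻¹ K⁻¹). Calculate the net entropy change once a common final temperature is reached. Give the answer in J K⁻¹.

ΔS_total = 4.75 J/K

Energy balance: T_f = (m₁c₁T₁ + m₂c₂T₂)/(m₁c₁ + m₂c₂) = 246.62 K.
ΔS₁ = m₁c₁ ln(T_f/T₁) = 52.503 × ln(246.62/352) = -18.68 J/K.
ΔS₂ = m₂c₂ ln(T_f/T₂) = 268.38 × ln(246.62/226) = 23.43 J/K.
ΔS_total = -18.68 + 23.43 = 4.75 J/K.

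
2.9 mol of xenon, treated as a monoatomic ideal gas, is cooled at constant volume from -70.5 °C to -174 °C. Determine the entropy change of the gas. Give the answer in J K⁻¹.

ΔS = -25.9 J/K

In kelvin: T₁ = 202.65 K, T₂ = 99.15 K. At constant volume, ΔS = nC_V ln(T₂/T₁) with C_V = 3R/2 = 12.47 J mol⁻¹ K⁻¹.
ΔS = 2.9 × 12.47 × ln(99.15/202.65) = -25.9 J/K.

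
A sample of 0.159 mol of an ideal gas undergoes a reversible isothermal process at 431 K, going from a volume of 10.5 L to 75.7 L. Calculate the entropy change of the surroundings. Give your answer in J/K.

ΔS_surr = -2.61 J/K

For an isothermal ideal gas ΔS_gas = nR ln(V₂/V₁) = 0.159 × 8.314 × ln(75.7/10.5) = 2.61 J/K.
The process is reversible, so ΔS_surr = −ΔS_gas = -2.61 J/K and ΔS_universe = 0.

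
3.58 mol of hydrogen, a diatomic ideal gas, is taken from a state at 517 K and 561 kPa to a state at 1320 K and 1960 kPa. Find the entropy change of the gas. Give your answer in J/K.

ΔS = 60.4 J/K

ΔS = nC_p ln(T₂/T₁) − nR ln(P₂/P₁), with C_p = 7R/2 = 29.1 J mol⁻¹ K⁻¹ for a diatomic ideal gas.
ΔS = 3.58 × [29.1 × ln(1320/517) − 8.314 × ln(1960/561)] = 60.4 J/K.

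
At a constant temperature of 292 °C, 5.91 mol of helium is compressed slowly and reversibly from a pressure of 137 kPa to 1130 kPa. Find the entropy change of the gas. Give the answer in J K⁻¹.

ΔS_gas = -104 J/K

For an isothermal ideal gas ΔS_gas = nR ln(P₁/P₂) = 5.91 × 8.314 × ln(137/1130) = -104 J/K.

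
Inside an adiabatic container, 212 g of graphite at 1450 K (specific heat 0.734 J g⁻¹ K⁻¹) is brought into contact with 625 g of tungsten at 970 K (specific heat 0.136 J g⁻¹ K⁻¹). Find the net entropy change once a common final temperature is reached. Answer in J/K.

Energy balance: T_f = (m₁c₁T₁ + m₂c₂T₂)/(m₁c₁ + m₂c₂) = 1280.4 K.
ΔS₁ = m₁c₁ ln(T_f/T₁) = 155.608 × ln(1280.4/1450) = -19.35 J/K.
ΔS₂ = m₂c₂ ln(T_f/T₂) = 85 × ln(1280.4/970) = 23.6 J/K.
ΔS_total = -19.35 + 23.6 = 4.25 J/K.

ΔS_total = 4.25 J/K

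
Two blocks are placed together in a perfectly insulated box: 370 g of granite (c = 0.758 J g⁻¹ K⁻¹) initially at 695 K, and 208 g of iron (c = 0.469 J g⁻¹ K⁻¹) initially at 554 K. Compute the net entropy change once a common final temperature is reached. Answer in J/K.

ΔS_total = 1.79 J/K

Energy balance: T_f = (m₁c₁T₁ + m₂c₂T₂)/(m₁c₁ + m₂c₂) = 658.61 K.
ΔS₁ = m₁c₁ ln(T_f/T₁) = 280.46 × ln(658.61/695) = -15.08 J/K.
ΔS₂ = m₂c₂ ln(T_f/T₂) = 97.552 × ln(658.61/554) = 16.87 J/K.
ΔS_total = -15.08 + 16.87 = 1.79 J/K.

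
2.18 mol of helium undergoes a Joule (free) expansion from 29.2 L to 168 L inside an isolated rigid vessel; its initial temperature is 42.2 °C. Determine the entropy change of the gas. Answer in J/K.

ΔS_gas = 31.7 J/K

No heat is exchanged and no work is done, so the ideal-gas temperature stays constant.
Entropy is a state function; using a reversible isothermal path, ΔS_gas = nR ln(V₂/V₁) = 2.18 × 8.314 × ln(168/29.2) = 31.7 J/K.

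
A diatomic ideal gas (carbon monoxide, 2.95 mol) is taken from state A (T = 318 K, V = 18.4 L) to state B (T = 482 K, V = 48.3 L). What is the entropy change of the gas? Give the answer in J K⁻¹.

Entropy is a state function: ΔS = nC_V ln(T₂/T₁) + nR ln(V₂/V₁), with C_V = 5R/2 = 20.79 J mol⁻¹ K⁻¹ for a diatomic ideal gas.
ΔS = 2.95 × [20.79 × ln(482/318) + 8.314 × ln(48.3/18.4)] = 49.2 J/K.

ΔS = 49.2 J/K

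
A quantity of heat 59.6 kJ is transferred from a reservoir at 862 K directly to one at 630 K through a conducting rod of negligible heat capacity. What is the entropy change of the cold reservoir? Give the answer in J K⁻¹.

ΔS_cold = 94.6 J/K

The cold reservoir gains heat Q, so ΔS_cold = +Q/T_C = 59600/630 = 94.6 J/K.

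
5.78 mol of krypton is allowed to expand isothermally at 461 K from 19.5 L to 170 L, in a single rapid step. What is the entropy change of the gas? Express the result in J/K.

Entropy is a state function, so ΔS_gas depends only on the end states.
For an isothermal ideal gas ΔS_gas = nR ln(V₂/V₁) = 5.78 × 8.314 × ln(170/19.5) = 104 J/K.

ΔS_gas = 104 J/K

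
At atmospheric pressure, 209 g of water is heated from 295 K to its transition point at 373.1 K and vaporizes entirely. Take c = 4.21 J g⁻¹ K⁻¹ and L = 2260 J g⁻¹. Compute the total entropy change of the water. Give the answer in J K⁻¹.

Warming step: ΔS₁ = m c ln(T_tr/T_i) = 209 × 4.21 × ln(373.1/295) = 206.7 J/K.
Phase change: ΔS₂ = +mL/T_tr = 209 × 2260 / 373.1 = 1266 J/K.
ΔS_total = (206.7) + (1266) = 1470 J/K.

ΔS = 1470 J/K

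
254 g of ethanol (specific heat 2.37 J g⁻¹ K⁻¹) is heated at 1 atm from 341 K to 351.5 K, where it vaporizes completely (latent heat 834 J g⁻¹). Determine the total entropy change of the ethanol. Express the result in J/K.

ΔS = 621 J/K

Warming step: ΔS₁ = m c ln(T_tr/T_i) = 254 × 2.37 × ln(351.5/341) = 18.26 J/K.
Phase change: ΔS₂ = +mL/T_tr = 254 × 834 / 351.5 = 602.7 J/K.
ΔS_total = (18.26) + (602.7) = 621 J/K.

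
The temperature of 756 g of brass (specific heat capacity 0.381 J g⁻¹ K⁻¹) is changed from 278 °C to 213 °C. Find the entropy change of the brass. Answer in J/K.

ΔS = -36.1 J/K

In kelvin: T₁ = 551.15 K, T₂ = 486.15 K. ΔS = ∫dQ_rev/T = m c ln(T₂/T₁) = 756 × 0.381 × ln(486.15/551.15) = -36.1 J/K.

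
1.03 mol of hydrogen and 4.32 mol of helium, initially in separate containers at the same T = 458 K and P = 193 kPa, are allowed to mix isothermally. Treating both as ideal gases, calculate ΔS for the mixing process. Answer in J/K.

ΔS_mix = 21.8 J/K

Mole fractions: x_A = 1.03/5.35 = 0.193, x_B = 0.807.
ΔS_mix = −R(n_A ln x_A + n_B ln x_B) = −8.314 × (1.03 ln 0.193 + 4.32 ln 0.807) = 21.8 J/K.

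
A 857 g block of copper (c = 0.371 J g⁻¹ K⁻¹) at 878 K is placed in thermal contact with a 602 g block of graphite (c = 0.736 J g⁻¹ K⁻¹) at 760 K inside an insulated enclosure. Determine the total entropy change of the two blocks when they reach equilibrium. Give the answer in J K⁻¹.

Energy balance: T_f = (m₁c₁T₁ + m₂c₂T₂)/(m₁c₁ + m₂c₂) = 809.3 K.
ΔS₁ = m₁c₁ ln(T_f/T₁) = 317.947 × ln(809.3/878) = -25.91 J/K.
ΔS₂ = m₂c₂ ln(T_f/T₂) = 443.072 × ln(809.3/760) = 27.85 J/K.
ΔS_total = -25.91 + 27.85 = 1.94 J/K.

ΔS_total = 1.94 J/K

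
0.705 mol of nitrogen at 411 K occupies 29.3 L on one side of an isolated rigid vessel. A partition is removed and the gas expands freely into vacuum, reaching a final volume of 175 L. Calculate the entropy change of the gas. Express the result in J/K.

No heat is exchanged and no work is done, so the ideal-gas temperature stays constant.
Entropy is a state function; using a reversible isothermal path, ΔS_gas = nR ln(V₂/V₁) = 0.705 × 8.314 × ln(175/29.3) = 10.5 J/K.

ΔS_gas = 10.5 J/K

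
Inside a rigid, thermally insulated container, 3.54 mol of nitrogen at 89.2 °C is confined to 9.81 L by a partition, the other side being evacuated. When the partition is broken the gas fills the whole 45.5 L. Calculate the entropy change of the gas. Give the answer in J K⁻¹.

No heat is exchanged and no work is done, so the ideal-gas temperature stays constant.
Entropy is a state function; using a reversible isothermal path, ΔS_gas = nR ln(V₂/V₁) = 3.54 × 8.314 × ln(45.5/9.81) = 45.2 J/K.

ΔS_gas = 45.2 J/K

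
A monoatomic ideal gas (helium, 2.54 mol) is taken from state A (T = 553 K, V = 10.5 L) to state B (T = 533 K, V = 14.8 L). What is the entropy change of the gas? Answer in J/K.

Entropy is a state function: ΔS = nC_V ln(T₂/T₁) + nR ln(V₂/V₁), with C_V = 3R/2 = 12.47 J mol⁻¹ K⁻¹ for a monoatomic ideal gas.
ΔS = 2.54 × [12.47 × ln(533/553) + 8.314 × ln(14.8/10.5)] = 6.08 J/K.

ΔS = 6.08 J/K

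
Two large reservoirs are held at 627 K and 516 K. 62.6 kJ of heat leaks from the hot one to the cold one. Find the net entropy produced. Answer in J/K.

ΔS_hot = −Q/T_H = −62600/627 = -99.84 J/K and ΔS_cold = +Q/T_C = 62600/516 = 121.3 J/K.
ΔS_total = -99.84 + 121.3 = 21.5 J/K, positive as the second law requires.

ΔS_total = 21.5 J/K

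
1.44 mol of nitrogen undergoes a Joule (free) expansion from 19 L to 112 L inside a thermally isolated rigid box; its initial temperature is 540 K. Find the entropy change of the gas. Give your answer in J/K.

ΔS_gas = 21.2 J/K

No heat is exchanged and no work is done, so the ideal-gas temperature stays constant.
Entropy is a state function; using a reversible isothermal path, ΔS_gas = nR ln(V₂/V₁) = 1.44 × 8.314 × ln(112/19) = 21.2 J/K.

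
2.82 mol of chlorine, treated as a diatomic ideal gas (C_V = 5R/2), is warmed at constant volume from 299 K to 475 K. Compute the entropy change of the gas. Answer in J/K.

At constant volume, ΔS = nC_V ln(T₂/T₁) with C_V = 5R/2 = 20.79 J mol⁻¹ K⁻¹.
ΔS = 2.82 × 20.79 × ln(475/299) = 27.1 J/K.

ΔS = 27.1 J/K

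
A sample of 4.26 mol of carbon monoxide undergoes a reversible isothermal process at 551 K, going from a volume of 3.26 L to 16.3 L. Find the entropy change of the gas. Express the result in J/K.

For an isothermal ideal gas ΔS_gas = nR ln(V₂/V₁) = 4.26 × 8.314 × ln(16.3/3.26) = 57 J/K.

ΔS_gas = 57 J/K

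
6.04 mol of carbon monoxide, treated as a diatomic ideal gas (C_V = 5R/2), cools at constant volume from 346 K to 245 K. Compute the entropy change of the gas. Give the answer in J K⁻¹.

At constant volume, ΔS = nC_V ln(T₂/T₁) with C_V = 5R/2 = 20.79 J mol⁻¹ K⁻¹.
ΔS = 6.04 × 20.79 × ln(245/346) = -43.3 J/K.

ΔS = -43.3 J/K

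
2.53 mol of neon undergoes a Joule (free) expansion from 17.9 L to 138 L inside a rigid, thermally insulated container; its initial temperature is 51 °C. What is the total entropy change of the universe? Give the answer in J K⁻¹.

No heat is exchanged and no work is done, so the ideal-gas temperature stays constant.
Entropy is a state function; using a reversible isothermal path, ΔS_gas = nR ln(V₂/V₁) = 2.53 × 8.314 × ln(138/17.9) = 43 J/K.
The insulated surroundings exchange no heat, so ΔS_surr = 0 and ΔS_universe = ΔS_gas.

ΔS_universe = 43 J/K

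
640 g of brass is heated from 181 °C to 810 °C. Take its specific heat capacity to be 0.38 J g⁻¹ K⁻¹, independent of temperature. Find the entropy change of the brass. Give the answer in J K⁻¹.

ΔS = 211 J/K

In kelvin: T₁ = 454.15 K, T₂ = 1083.15 K. ΔS = ∫dQ_rev/T = m c ln(T₂/T₁) = 640 × 0.38 × ln(1083.15/454.15) = 211 J/K.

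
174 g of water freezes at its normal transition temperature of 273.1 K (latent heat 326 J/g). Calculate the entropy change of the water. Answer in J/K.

ΔS = -208 J/K

Heat released by the substance: Q = −mL = −174 × 326 = −56724 J.
At constant T, ΔS = Q_rev/T = −56724 / 273.1 = -208 J/K.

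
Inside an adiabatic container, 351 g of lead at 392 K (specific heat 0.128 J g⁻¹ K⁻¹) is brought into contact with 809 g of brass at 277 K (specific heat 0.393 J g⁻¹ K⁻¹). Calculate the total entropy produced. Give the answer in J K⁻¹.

ΔS_total = 2.59 J/K

Energy balance: T_f = (m₁c₁T₁ + m₂c₂T₂)/(m₁c₁ + m₂c₂) = 291.24 K.
ΔS₁ = m₁c₁ ln(T_f/T₁) = 44.928 × ln(291.24/392) = -13.35 J/K.
ΔS₂ = m₂c₂ ln(T_f/T₂) = 317.937 × ln(291.24/277) = 15.94 J/K.
ΔS_total = -13.35 + 15.94 = 2.59 J/K.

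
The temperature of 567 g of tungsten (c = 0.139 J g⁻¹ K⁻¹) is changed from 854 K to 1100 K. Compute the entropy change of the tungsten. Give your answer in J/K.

ΔS = ∫dQ_rev/T = m c ln(T₂/T₁) = 567 × 0.139 × ln(1100/854) = 20 J/K.

ΔS = 20 J/K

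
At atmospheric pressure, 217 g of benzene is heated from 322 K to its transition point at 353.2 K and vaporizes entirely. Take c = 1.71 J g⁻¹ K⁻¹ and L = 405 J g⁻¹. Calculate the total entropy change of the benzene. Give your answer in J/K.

ΔS = 283 J/K

Warming step: ΔS₁ = m c ln(T_tr/T_i) = 217 × 1.71 × ln(353.2/322) = 34.32 J/K.
Phase change: ΔS₂ = +mL/T_tr = 217 × 405 / 353.2 = 248.8 J/K.
ΔS_total = (34.32) + (248.8) = 283 J/K.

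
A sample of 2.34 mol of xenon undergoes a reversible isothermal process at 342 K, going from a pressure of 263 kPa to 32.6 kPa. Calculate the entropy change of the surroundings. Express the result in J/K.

For an isothermal ideal gas ΔS_gas = nR ln(P₁/P₂) = 2.34 × 8.314 × ln(263/32.6) = 40.6 J/K.
The process is reversible, so ΔS_surr = −ΔS_gas = -40.6 J/K and ΔS_universe = 0.

ΔS_surr = -40.6 J/K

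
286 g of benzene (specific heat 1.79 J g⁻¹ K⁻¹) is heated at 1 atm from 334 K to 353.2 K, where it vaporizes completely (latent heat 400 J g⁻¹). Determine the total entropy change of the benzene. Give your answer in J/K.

Warming step: ΔS₁ = m c ln(T_tr/T_i) = 286 × 1.79 × ln(353.2/334) = 28.61 J/K.
Phase change: ΔS₂ = +mL/T_tr = 286 × 400 / 353.2 = 323.9 J/K.
ΔS_total = (28.61) + (323.9) = 353 J/K.

ΔS = 353 J/K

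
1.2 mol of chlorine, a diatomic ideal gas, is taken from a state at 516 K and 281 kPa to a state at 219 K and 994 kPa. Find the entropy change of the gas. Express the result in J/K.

ΔS = -42.5 J/K

ΔS = nC_p ln(T₂/T₁) − nR ln(P₂/P₁), with C_p = 7R/2 = 29.1 J mol⁻¹ K⁻¹ for a diatomic ideal gas.
ΔS = 1.2 × [29.1 × ln(219/516) − 8.314 × ln(994/281)] = -42.5 J/K.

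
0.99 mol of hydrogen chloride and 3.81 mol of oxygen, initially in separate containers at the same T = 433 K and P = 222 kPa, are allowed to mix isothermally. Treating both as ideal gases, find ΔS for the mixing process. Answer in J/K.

ΔS_mix = 20.3 J/K

Mole fractions: x_A = 0.99/4.8 = 0.206, x_B = 0.794.
ΔS_mix = −R(n_A ln x_A + n_B ln x_B) = −8.314 × (0.99 ln 0.206 + 3.81 ln 0.794) = 20.3 J/K.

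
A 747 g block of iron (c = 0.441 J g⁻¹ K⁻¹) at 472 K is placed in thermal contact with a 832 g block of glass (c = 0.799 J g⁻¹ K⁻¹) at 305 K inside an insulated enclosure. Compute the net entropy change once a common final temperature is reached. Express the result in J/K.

ΔS_total = 21.9 J/K

Energy balance: T_f = (m₁c₁T₁ + m₂c₂T₂)/(m₁c₁ + m₂c₂) = 360.34 K.
ΔS₁ = m₁c₁ ln(T_f/T₁) = 329.427 × ln(360.34/472) = -88.93 J/K.
ΔS₂ = m₂c₂ ln(T_f/T₂) = 664.768 × ln(360.34/305) = 110.8 J/K.
ΔS_total = -88.93 + 110.8 = 21.9 J/K.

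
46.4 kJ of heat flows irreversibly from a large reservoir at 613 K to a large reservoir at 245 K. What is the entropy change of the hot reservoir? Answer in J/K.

The hot reservoir loses heat Q, so ΔS_hot = −Q/T_H = −46400/613 = -75.7 J/K.

ΔS_hot = -75.7 J/K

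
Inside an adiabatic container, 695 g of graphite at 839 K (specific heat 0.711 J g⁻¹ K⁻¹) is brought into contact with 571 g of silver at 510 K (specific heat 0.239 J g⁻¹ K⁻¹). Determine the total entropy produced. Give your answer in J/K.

Energy balance: T_f = (m₁c₁T₁ + m₂c₂T₂)/(m₁c₁ + m₂c₂) = 767.8 K.
ΔS₁ = m₁c₁ ln(T_f/T₁) = 494.145 × ln(767.8/839) = -43.82 J/K.
ΔS₂ = m₂c₂ ln(T_f/T₂) = 136.469 × ln(767.8/510) = 55.83 J/K.
ΔS_total = -43.82 + 55.83 = 12 J/K.

ΔS_total = 12 J/K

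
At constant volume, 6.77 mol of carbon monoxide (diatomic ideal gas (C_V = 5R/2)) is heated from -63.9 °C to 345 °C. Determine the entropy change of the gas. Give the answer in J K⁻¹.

ΔS = 152 J/K

In kelvin: T₁ = 209.25 K, T₂ = 618.15 K. At constant volume, ΔS = nC_V ln(T₂/T₁) with C_V = 5R/2 = 20.79 J mol⁻¹ K⁻¹.
ΔS = 6.77 × 20.79 × ln(618.15/209.25) = 152 J/K.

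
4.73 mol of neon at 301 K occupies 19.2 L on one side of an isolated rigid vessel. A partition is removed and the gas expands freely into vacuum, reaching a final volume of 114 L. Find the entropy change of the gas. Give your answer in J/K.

ΔS_gas = 70 J/K

No heat is exchanged and no work is done, so the ideal-gas temperature stays constant.
Entropy is a state function; using a reversible isothermal path, ΔS_gas = nR ln(V₂/V₁) = 4.73 × 8.314 × ln(114/19.2) = 70 J/K.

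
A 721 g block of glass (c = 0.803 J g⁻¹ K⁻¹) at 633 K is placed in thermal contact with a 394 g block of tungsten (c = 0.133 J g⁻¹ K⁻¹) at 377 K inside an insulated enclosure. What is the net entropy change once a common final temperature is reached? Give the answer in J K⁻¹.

ΔS_total = 5.6 J/K

Energy balance: T_f = (m₁c₁T₁ + m₂c₂T₂)/(m₁c₁ + m₂c₂) = 611.75 K.
ΔS₁ = m₁c₁ ln(T_f/T₁) = 578.963 × ln(611.75/633) = -19.77 J/K.
ΔS₂ = m₂c₂ ln(T_f/T₂) = 52.402 × ln(611.75/377) = 25.37 J/K.
ΔS_total = -19.77 + 25.37 = 5.6 J/K.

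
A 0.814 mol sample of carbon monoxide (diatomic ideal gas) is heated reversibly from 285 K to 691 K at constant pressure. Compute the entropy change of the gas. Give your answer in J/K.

ΔS = 21 J/K

At constant pressure, ΔS = nC_p ln(T₂/T₁) with C_p = 7R/2 = 29.1 J mol⁻¹ K⁻¹.
ΔS = 0.814 × 29.1 × ln(691/285) = 21 J/K.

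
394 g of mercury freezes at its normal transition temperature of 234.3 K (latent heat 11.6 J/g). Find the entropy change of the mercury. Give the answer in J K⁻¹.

Heat released by the substance: Q = −mL = −394 × 11.6 = −4570.4 J.
At constant T, ΔS = Q_rev/T = −4570.4 / 234.3 = -19.5 J/K.

ΔS = -19.5 J/K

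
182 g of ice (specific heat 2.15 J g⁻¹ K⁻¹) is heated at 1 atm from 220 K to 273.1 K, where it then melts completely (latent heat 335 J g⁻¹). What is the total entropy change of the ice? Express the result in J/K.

Warming step: ΔS₁ = m c ln(T_tr/T_i) = 182 × 2.15 × ln(273.1/220) = 84.6 J/K.
Phase change: ΔS₂ = +mL/T_tr = 182 × 335 / 273.1 = 223.3 J/K.
ΔS_total = (84.6) + (223.3) = 308 J/K.

ΔS = 308 J/K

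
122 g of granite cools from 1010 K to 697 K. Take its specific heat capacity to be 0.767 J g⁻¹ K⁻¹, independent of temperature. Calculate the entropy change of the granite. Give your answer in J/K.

ΔS = -34.7 J/K

ΔS = ∫dQ_rev/T = m c ln(T₂/T₁) = 122 × 0.767 × ln(697/1010) = -34.7 J/K.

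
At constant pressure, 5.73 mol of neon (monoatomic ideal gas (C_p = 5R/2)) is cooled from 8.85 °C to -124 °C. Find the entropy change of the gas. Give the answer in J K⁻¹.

In kelvin: T₁ = 282 K, T₂ = 149.15 K. At constant pressure, ΔS = nC_p ln(T₂/T₁) with C_p = 5R/2 = 20.79 J mol⁻¹ K⁻¹.
ΔS = 5.73 × 20.79 × ln(149.15/282) = -75.9 J/K.

ΔS = -75.9 J/K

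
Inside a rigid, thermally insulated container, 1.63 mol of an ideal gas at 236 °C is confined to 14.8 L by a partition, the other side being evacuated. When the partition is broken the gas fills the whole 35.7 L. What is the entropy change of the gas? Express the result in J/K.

For an ideal gas in free expansion Q = 0 and W = 0, so T is unchanged.
Entropy is a state function; using a reversible isothermal path, ΔS_gas = nR ln(V₂/V₁) = 1.63 × 8.314 × ln(35.7/14.8) = 11.9 J/K.

ΔS_gas = 11.9 J/K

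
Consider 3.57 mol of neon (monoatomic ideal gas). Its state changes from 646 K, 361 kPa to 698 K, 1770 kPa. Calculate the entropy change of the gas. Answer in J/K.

ΔS = nC_p ln(T₂/T₁) − nR ln(P₂/P₁), with C_p = 5R/2 = 20.79 J mol⁻¹ K⁻¹ for a monoatomic ideal gas.
ΔS = 3.57 × [20.79 × ln(698/646) − 8.314 × ln(1770/361)] = -41.4 J/K.

ΔS = -41.4 J/K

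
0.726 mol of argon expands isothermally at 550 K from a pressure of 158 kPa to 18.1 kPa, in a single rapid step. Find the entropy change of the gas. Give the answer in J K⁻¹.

ΔS_gas = 13.1 J/K

Entropy is a state function, so ΔS_gas depends only on the end states.
For an isothermal ideal gas ΔS_gas = nR ln(P₁/P₂) = 0.726 × 8.314 × ln(158/18.1) = 13.1 J/K.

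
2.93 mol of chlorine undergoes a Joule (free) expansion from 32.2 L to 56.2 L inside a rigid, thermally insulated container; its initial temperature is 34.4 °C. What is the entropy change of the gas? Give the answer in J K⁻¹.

ΔS_gas = 13.6 J/K

For an ideal gas in free expansion Q = 0 and W = 0, so T is unchanged.
Entropy is a state function; using a reversible isothermal path, ΔS_gas = nR ln(V₂/V₁) = 2.93 × 8.314 × ln(56.2/32.2) = 13.6 J/K.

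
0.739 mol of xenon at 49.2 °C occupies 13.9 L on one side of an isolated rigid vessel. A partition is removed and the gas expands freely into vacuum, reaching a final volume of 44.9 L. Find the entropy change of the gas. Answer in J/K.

ΔS_gas = 7.2 J/K

For an ideal gas in free expansion Q = 0 and W = 0, so T is unchanged.
Entropy is a state function; using a reversible isothermal path, ΔS_gas = nR ln(V₂/V₁) = 0.739 × 8.314 × ln(44.9/13.9) = 7.2 J/K.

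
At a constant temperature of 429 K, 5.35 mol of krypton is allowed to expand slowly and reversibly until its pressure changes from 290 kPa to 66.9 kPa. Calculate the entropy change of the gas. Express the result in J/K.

ΔS_gas = 65.2 J/K

For an isothermal ideal gas ΔS_gas = nR ln(P₁/P₂) = 5.35 × 8.314 × ln(290/66.9) = 65.2 J/K.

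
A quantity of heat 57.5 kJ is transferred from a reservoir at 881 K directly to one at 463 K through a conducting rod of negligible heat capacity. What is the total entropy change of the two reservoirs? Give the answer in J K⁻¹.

ΔS_total = 58.9 J/K

ΔS_hot = −Q/T_H = −57500/881 = -65.27 J/K and ΔS_cold = +Q/T_C = 57500/463 = 124.2 J/K.
ΔS_total = -65.27 + 124.2 = 58.9 J/K, positive as the second law requires.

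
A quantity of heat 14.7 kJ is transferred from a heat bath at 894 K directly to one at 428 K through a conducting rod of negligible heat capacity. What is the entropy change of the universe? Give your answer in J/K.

ΔS_hot = −Q/T_H = −14700/894 = -16.44 J/K and ΔS_cold = +Q/T_C = 14700/428 = 34.35 J/K.
ΔS_total = -16.44 + 34.35 = 17.9 J/K, positive as the second law requires.

ΔS_total = 17.9 J/K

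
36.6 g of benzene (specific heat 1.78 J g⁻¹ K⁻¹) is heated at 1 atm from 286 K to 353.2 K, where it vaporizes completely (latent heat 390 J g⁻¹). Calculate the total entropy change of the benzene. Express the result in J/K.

ΔS = 54.2 J/K

Warming step: ΔS₁ = m c ln(T_tr/T_i) = 36.6 × 1.78 × ln(353.2/286) = 13.75 J/K.
Phase change: ΔS₂ = +mL/T_tr = 36.6 × 390 / 353.2 = 40.41 J/K.
ΔS_total = (13.75) + (40.41) = 54.2 J/K.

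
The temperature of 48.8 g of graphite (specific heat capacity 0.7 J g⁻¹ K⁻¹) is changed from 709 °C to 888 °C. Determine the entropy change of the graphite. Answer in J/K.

ΔS = 5.72 J/K

In kelvin: T₁ = 982.15 K, T₂ = 1161.15 K. ΔS = ∫dQ_rev/T = m c ln(T₂/T₁) = 48.8 × 0.7 × ln(1161.15/982.15) = 5.72 J/K.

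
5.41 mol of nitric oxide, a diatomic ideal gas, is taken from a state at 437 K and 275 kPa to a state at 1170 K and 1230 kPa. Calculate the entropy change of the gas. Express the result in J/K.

ΔS = nC_p ln(T₂/T₁) − nR ln(P₂/P₁), with C_p = 7R/2 = 29.1 J mol⁻¹ K⁻¹ for a diatomic ideal gas.
ΔS = 5.41 × [29.1 × ln(1170/437) − 8.314 × ln(1230/275)] = 87.7 J/K.

ΔS = 87.7 J/K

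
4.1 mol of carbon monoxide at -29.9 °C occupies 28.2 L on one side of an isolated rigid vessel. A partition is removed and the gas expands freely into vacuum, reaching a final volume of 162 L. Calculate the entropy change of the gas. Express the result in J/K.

ΔS_gas = 59.6 J/K

For an ideal gas in free expansion Q = 0 and W = 0, so T is unchanged.
Entropy is a state function; using a reversible isothermal path, ΔS_gas = nR ln(V₂/V₁) = 4.1 × 8.314 × ln(162/28.2) = 59.6 J/K.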